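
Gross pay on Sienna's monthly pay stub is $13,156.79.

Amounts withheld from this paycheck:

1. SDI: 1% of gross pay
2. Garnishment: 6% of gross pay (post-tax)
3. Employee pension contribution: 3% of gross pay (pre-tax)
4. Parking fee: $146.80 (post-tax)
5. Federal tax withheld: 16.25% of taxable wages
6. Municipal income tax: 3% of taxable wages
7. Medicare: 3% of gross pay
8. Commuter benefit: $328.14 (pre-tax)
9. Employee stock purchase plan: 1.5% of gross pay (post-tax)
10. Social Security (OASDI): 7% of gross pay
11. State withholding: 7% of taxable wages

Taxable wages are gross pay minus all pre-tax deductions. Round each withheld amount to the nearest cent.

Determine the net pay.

Employee pension contribution: $13,156.79 × 0.03 = $394.70
Commuter benefit: $328.14
Pre-tax total = $394.70 + $328.14 = $722.84
Taxable wages = $13,156.79 − $722.84 = $12,433.95
State withholding: $12,433.95 × 0.07 = $870.38
Federal tax withheld: $12,433.95 × 0.1625 = $2,020.52
Municipal income tax: $12,433.95 × 0.03 = $373.02
Social Security (OASDI): $13,156.79 × 0.07 = $920.98
SDI: $13,156.79 × 0.01 = $131.57
Medicare: $13,156.79 × 0.03 = $394.70
Employee stock purchase plan: $13,156.79 × 0.015 = $197.35
Parking fee: $146.80
Garnishment: $13,156.79 × 0.06 = $789.41
Total deductions = $394.70 + $328.14 + $870.38 + $2,020.52 + $373.02 + $920.98 + $131.57 + $394.70 + $197.35 + $146.80 + $789.41 = $6,567.57
Net pay = $13,156.79 − $6,567.57 = $6,589.22

$6,589.22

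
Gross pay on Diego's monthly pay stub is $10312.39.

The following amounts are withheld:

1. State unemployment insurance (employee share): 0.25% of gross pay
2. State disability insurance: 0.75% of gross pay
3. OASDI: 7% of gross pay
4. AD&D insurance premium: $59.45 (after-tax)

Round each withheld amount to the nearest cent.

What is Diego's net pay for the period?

$9427.95

OASDI: $10312.39 × 0.07 = $721.87
State disability insurance: $10312.39 × 0.0075 = $77.34
State unemployment insurance (employee share): $10312.39 × 0.0025 = $25.78
AD&D insurance premium: $59.45
Total deductions = $721.87 + $77.34 + $25.78 + $59.45 = $884.44
Net pay = $10312.39 − $884.44 = $9427.95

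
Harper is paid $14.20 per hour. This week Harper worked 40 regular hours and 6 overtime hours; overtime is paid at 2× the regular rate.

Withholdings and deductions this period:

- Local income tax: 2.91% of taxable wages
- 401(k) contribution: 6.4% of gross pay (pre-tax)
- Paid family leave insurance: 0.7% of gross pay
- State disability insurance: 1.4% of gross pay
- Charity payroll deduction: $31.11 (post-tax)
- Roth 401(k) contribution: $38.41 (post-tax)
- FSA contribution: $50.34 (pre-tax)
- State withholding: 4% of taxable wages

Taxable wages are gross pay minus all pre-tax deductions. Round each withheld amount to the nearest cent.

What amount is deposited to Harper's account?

$511.49

Regular pay: 40 × $14.20 = $568.00
Overtime pay: 6 × $14.20 × 2 = $170.40
Gross pay = $568.00 + $170.40 = $738.40
FSA contribution: $50.34
401(k) contribution: $738.40 × 0.064 = $47.26
Pre-tax total = $50.34 + $47.26 = $97.60
Taxable wages = $738.40 − $97.60 = $640.80
State withholding: $640.80 × 0.04 = $25.63
Local income tax: $640.80 × 0.0291 = $18.65
State disability insurance: $738.40 × 0.014 = $10.34
Paid family leave insurance: $738.40 × 0.007 = $5.17
Roth 401(k) contribution: $38.41
Charity payroll deduction: $31.11
Total deductions = $50.34 + $47.26 + $25.63 + $18.65 + $10.34 + $5.17 + $38.41 + $31.11 = $226.91
Net pay = $738.40 − $226.91 = $511.49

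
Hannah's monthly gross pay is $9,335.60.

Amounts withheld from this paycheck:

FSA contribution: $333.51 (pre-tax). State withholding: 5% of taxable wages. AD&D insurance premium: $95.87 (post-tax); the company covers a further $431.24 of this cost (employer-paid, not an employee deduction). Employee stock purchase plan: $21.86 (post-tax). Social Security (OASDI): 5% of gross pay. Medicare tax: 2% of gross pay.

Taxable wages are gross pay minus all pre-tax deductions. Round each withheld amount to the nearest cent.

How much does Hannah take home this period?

FSA contribution: $333.51
Taxable wages = $9,335.60 − $333.51 = $9,002.09
State withholding: $9,002.09 × 0.05 = $450.10
Social Security (OASDI): $9,335.60 × 0.05 = $466.78
Medicare tax: $9,335.60 × 0.02 = $186.71
AD&D insurance premium: $95.87
Employee stock purchase plan: $21.86
(Employer's $431.24 toward AD&D insurance premium is not withheld from the employee.)
Total deductions = $333.51 + $450.10 + $466.78 + $186.71 + $95.87 + $21.86 = $1,554.83
Net pay = $9,335.60 − $1,554.83 = $7,780.77

$7,780.77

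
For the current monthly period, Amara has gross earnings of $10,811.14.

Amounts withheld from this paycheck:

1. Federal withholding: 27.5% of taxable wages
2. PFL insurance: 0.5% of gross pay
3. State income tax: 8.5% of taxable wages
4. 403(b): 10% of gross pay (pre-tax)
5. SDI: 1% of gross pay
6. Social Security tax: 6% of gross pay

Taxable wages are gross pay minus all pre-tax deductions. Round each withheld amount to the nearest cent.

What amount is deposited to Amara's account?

$5,416.38

403(b): $10,811.14 × 0.1 = $1,081.11
Taxable wages = $10,811.14 − $1,081.11 = $9,730.03
Federal withholding: $9,730.03 × 0.275 = $2,675.76
State income tax: $9,730.03 × 0.085 = $827.05
PFL insurance: $10,811.14 × 0.005 = $54.06
Social Security tax: $10,811.14 × 0.06 = $648.67
SDI: $10,811.14 × 0.01 = $108.11
Total deductions = $1,081.11 + $2,675.76 + $827.05 + $54.06 + $648.67 + $108.11 = $5,394.76
Net pay = $10,811.14 − $5,394.76 = $5,416.38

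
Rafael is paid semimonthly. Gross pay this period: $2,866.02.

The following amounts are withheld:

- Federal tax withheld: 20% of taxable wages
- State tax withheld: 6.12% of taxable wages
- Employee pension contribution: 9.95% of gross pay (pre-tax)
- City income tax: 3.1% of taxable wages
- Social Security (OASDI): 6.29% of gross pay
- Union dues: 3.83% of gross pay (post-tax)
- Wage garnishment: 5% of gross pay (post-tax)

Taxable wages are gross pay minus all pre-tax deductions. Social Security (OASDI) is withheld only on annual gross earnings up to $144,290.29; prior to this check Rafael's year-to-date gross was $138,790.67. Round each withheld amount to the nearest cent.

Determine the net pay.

$1,393.38

Employee pension contribution: $2,866.02 × 0.0995 = $285.17
Taxable wages = $2,866.02 − $285.17 = $2,580.85
State tax withheld: $2,580.85 × 0.0612 = $157.95
Federal tax withheld: $2,580.85 × 0.2 = $516.17
City income tax: $2,580.85 × 0.031 = $80.01
Social Security (OASDI): cap not yet reached, full $2,866.02 is subject → $2,866.02 × 0.0629 = $180.27
Wage garnishment: $2,866.02 × 0.05 = $143.30
Union dues: $2,866.02 × 0.0383 = $109.77
Total deductions = $285.17 + $157.95 + $516.17 + $80.01 + $180.27 + $143.30 + $109.77 = $1,472.64
Net pay = $2,866.02 − $1,472.64 = $1,393.38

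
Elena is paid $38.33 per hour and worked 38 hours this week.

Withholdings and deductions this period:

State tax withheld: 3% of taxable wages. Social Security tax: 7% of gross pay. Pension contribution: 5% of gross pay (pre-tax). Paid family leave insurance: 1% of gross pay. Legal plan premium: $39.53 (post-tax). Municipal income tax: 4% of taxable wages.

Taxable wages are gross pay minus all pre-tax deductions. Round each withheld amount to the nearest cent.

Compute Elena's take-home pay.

$1,130.79

Gross pay: 38 × $38.33 = $1,456.54
Pension contribution: $1,456.54 × 0.05 = $72.83
Taxable wages = $1,456.54 − $72.83 = $1,383.71
Municipal income tax: $1,383.71 × 0.04 = $55.35
State tax withheld: $1,383.71 × 0.03 = $41.51
Paid family leave insurance: $1,456.54 × 0.01 = $14.57
Social Security tax: $1,456.54 × 0.07 = $101.96
Legal plan premium: $39.53
Total deductions = $72.83 + $55.35 + $41.51 + $14.57 + $101.96 + $39.53 = $325.75
Net pay = $1,456.54 − $325.75 = $1,130.79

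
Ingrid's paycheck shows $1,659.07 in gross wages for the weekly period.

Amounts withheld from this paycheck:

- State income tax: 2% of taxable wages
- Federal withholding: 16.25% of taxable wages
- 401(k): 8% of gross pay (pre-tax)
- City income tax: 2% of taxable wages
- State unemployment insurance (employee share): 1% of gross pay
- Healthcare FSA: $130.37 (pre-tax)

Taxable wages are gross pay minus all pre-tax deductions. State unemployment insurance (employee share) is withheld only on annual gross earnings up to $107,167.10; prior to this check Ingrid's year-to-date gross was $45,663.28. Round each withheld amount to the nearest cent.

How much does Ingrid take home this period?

$1,096.69

401(k): $1,659.07 × 0.08 = $132.73
Healthcare FSA: $130.37
Pre-tax total = $132.73 + $130.37 = $263.10
Taxable wages = $1,659.07 − $263.10 = $1,395.97
City income tax: $1,395.97 × 0.02 = $27.92
State income tax: $1,395.97 × 0.02 = $27.92
Federal withholding: $1,395.97 × 0.1625 = $226.85
State unemployment insurance (employee share): cap not yet reached, full $1,659.07 is subject → $1,659.07 × 0.01 = $16.59
Total deductions = $132.73 + $130.37 + $27.92 + $27.92 + $226.85 + $16.59 = $562.38
Net pay = $1,659.07 − $562.38 = $1,096.69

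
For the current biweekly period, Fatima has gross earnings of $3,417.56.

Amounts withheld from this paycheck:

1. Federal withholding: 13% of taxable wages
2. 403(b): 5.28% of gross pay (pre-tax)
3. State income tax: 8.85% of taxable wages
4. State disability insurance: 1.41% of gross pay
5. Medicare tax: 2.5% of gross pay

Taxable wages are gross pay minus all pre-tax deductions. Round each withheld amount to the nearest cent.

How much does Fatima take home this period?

$2,396.18

403(b): $3,417.56 × 0.0528 = $180.45
Taxable wages = $3,417.56 − $180.45 = $3,237.11
State income tax: $3,237.11 × 0.0885 = $286.48
Federal withholding: $3,237.11 × 0.13 = $420.82
State disability insurance: $3,417.56 × 0.0141 = $48.19
Medicare tax: $3,417.56 × 0.025 = $85.44
Total deductions = $180.45 + $286.48 + $420.82 + $48.19 + $85.44 = $1,021.38
Net pay = $3,417.56 − $1,021.38 = $2,396.18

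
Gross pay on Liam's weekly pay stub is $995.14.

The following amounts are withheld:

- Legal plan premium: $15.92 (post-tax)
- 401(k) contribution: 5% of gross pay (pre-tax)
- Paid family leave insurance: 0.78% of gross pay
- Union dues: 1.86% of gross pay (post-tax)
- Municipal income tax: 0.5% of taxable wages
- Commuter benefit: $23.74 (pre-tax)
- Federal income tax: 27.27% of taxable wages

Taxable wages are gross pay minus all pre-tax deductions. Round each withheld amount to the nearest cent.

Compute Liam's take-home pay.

Commuter benefit: $23.74
401(k) contribution: $995.14 × 0.05 = $49.76
Pre-tax total = $23.74 + $49.76 = $73.50
Taxable wages = $995.14 − $73.50 = $921.64
Municipal income tax: $921.64 × 0.005 = $4.61
Federal income tax: $921.64 × 0.2727 = $251.33
Paid family leave insurance: $995.14 × 0.0078 = $7.76
Legal plan premium: $15.92
Union dues: $995.14 × 0.0186 = $18.51
Total deductions = $23.74 + $49.76 + $4.61 + $251.33 + $7.76 + $15.92 + $18.51 = $371.63
Net pay = $995.14 − $371.63 = $623.51

$623.51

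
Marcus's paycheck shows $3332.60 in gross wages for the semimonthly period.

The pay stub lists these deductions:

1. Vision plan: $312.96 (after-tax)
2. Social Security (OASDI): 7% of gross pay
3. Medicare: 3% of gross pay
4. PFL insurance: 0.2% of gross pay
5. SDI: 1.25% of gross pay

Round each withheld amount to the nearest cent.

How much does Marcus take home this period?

PFL insurance: $3332.60 × 0.002 = $6.67
Medicare: $3332.60 × 0.03 = $99.98
Social Security (OASDI): $3332.60 × 0.07 = $233.28
SDI: $3332.60 × 0.0125 = $41.66
Vision plan: $312.96
Total deductions = $6.67 + $99.98 + $233.28 + $41.66 + $312.96 = $694.55
Net pay = $3332.60 − $694.55 = $2638.05

$2638.05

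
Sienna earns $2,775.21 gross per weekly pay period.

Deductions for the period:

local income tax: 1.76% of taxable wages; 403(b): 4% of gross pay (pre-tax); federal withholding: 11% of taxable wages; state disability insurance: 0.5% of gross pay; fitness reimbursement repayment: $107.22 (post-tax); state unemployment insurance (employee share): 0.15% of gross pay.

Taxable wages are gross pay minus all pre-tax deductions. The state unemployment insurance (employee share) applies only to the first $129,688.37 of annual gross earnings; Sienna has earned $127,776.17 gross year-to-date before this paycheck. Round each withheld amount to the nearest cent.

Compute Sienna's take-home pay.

403(b): $2,775.21 × 0.04 = $111.01
Taxable wages = $2,775.21 − $111.01 = $2,664.20
Federal withholding: $2,664.20 × 0.11 = $293.06
Local income tax: $2,664.20 × 0.0176 = $46.89
State disability insurance: $2,775.21 × 0.005 = $13.88
State unemployment insurance (employee share): only $129,688.37 − $127,776.17 = $1,912.20 of this check is subject → $1,912.20 × 0.0015 = $2.87
Fitness reimbursement repayment: $107.22
Total deductions = $111.01 + $293.06 + $46.89 + $13.88 + $2.87 + $107.22 = $574.93
Net pay = $2,775.21 − $574.93 = $2,200.28

$2,200.28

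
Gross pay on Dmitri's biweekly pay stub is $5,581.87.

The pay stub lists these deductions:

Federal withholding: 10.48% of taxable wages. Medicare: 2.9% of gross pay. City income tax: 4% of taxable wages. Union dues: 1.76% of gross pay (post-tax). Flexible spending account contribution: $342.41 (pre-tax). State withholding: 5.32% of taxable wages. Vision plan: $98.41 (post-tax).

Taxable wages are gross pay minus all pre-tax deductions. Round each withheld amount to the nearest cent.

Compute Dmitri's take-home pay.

$3,843.52

Flexible spending account contribution: $342.41
Taxable wages = $5,581.87 − $342.41 = $5,239.46
City income tax: $5,239.46 × 0.04 = $209.58
Federal withholding: $5,239.46 × 0.1048 = $549.10
State withholding: $5,239.46 × 0.0532 = $278.74
Medicare: $5,581.87 × 0.029 = $161.87
Vision plan: $98.41
Union dues: $5,581.87 × 0.0176 = $98.24
Total deductions = $342.41 + $209.58 + $549.10 + $278.74 + $161.87 + $98.41 + $98.24 = $1,738.35
Net pay = $5,581.87 − $1,738.35 = $3,843.52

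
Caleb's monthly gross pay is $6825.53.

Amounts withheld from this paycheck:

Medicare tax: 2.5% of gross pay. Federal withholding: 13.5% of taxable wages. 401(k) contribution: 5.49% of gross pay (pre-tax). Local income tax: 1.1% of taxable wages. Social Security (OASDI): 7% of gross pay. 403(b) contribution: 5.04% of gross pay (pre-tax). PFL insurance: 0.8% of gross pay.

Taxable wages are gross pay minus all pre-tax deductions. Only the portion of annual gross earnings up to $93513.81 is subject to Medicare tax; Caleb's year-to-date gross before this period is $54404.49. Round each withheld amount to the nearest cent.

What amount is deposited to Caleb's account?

$4512.18

401(k) contribution: $6825.53 × 0.0549 = $374.72
403(b) contribution: $6825.53 × 0.0504 = $344.01
Pre-tax total = $374.72 + $344.01 = $718.73
Taxable wages = $6825.53 − $718.73 = $6106.80
Local income tax: $6106.80 × 0.011 = $67.17
Federal withholding: $6106.80 × 0.135 = $824.42
Medicare tax: cap not yet reached, full $6825.53 is subject → $6825.53 × 0.025 = $170.64
Social Security (OASDI): $6825.53 × 0.07 = $477.79
PFL insurance: $6825.53 × 0.008 = $54.60
Total deductions = $374.72 + $344.01 + $67.17 + $824.42 + $170.64 + $477.79 + $54.60 = $2313.35
Net pay = $6825.53 − $2313.35 = $4512.18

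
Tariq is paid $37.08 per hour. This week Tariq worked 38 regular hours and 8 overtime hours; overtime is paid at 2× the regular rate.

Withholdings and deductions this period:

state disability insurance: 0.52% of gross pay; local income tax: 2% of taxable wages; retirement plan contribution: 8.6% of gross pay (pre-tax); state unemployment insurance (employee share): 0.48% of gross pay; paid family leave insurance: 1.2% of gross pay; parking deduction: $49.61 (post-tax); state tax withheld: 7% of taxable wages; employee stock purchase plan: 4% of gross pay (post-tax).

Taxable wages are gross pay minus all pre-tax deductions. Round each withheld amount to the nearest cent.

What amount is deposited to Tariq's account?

$1,491.66

Regular pay: 38 × $37.08 = $1,409.04
Overtime pay: 8 × $37.08 × 2 = $593.28
Gross pay = $1,409.04 + $593.28 = $2,002.32
Retirement plan contribution: $2,002.32 × 0.086 = $172.20
Taxable wages = $2,002.32 − $172.20 = $1,830.12
State tax withheld: $1,830.12 × 0.07 = $128.11
Local income tax: $1,830.12 × 0.02 = $36.60
State disability insurance: $2,002.32 × 0.0052 = $10.41
Paid family leave insurance: $2,002.32 × 0.012 = $24.03
State unemployment insurance (employee share): $2,002.32 × 0.0048 = $9.61
Parking deduction: $49.61
Employee stock purchase plan: $2,002.32 × 0.04 = $80.09
Total deductions = $172.20 + $128.11 + $36.60 + $10.41 + $24.03 + $9.61 + $49.61 + $80.09 = $510.66
Net pay = $2,002.32 − $510.66 = $1,491.66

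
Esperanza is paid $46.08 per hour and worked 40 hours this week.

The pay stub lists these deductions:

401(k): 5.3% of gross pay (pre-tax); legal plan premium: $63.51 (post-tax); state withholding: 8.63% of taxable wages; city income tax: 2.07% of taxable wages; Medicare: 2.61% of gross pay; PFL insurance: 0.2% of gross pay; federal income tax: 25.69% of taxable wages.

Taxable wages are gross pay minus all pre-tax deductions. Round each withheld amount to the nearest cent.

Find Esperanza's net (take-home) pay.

$995.01

Gross pay: 40 × $46.08 = $1,843.20
401(k): $1,843.20 × 0.053 = $97.69
Taxable wages = $1,843.20 − $97.69 = $1,745.51
Federal income tax: $1,745.51 × 0.2569 = $448.42
State withholding: $1,745.51 × 0.0863 = $150.64
City income tax: $1,745.51 × 0.0207 = $36.13
PFL insurance: $1,843.20 × 0.002 = $3.69
Medicare: $1,843.20 × 0.0261 = $48.11
Legal plan premium: $63.51
Total deductions = $97.69 + $448.42 + $150.64 + $36.13 + $3.69 + $48.11 + $63.51 = $848.19
Net pay = $1,843.20 − $848.19 = $995.01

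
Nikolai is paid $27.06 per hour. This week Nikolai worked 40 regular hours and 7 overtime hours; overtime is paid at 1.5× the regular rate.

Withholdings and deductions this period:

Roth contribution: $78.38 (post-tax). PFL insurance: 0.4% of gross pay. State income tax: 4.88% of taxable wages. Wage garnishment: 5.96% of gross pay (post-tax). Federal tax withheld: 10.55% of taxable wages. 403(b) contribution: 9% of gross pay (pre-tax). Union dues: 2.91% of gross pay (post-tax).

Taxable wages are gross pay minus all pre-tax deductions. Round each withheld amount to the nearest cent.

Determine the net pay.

Regular pay: 40 × $27.06 = $1082.40
Overtime pay: 7 × $27.06 × 1.5 = $284.13
Gross pay = $1082.40 + $284.13 = $1366.53
403(b) contribution: $1366.53 × 0.09 = $122.99
Taxable wages = $1366.53 − $122.99 = $1243.54
State income tax: $1243.54 × 0.0488 = $60.68
Federal tax withheld: $1243.54 × 0.1055 = $131.19
PFL insurance: $1366.53 × 0.004 = $5.47
Union dues: $1366.53 × 0.0291 = $39.77
Wage garnishment: $1366.53 × 0.0596 = $81.45
Roth contribution: $78.38
Total deductions = $122.99 + $60.68 + $131.19 + $5.47 + $39.77 + $81.45 + $78.38 = $519.93
Net pay = $1366.53 − $519.93 = $846.60

$846.60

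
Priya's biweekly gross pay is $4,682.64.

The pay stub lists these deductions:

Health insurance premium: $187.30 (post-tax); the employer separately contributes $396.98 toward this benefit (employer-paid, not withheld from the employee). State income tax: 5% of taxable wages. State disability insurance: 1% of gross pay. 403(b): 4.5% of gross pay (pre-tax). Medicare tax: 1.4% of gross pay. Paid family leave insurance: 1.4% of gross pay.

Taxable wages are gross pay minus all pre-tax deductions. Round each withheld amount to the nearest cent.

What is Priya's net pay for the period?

$3,883.07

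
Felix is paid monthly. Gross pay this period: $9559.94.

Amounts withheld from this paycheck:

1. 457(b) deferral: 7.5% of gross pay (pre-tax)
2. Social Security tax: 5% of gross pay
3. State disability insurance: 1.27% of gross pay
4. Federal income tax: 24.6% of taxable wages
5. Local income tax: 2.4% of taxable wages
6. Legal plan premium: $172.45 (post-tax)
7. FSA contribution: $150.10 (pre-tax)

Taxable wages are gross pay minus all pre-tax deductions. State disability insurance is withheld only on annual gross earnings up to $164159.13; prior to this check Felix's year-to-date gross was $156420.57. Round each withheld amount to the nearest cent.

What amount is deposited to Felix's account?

457(b) deferral: $9559.94 × 0.075 = $717.00
FSA contribution: $150.10
Pre-tax total = $717.00 + $150.10 = $867.10
Taxable wages = $9559.94 − $867.10 = $8692.84
Federal income tax: $8692.84 × 0.246 = $2138.44
Local income tax: $8692.84 × 0.024 = $208.63
Social Security tax: $9559.94 × 0.05 = $478.00
State disability insurance: only $164159.13 − $156420.57 = $7738.56 of this check is subject → $7738.56 × 0.0127 = $98.28
Legal plan premium: $172.45
Total deductions = $717.00 + $150.10 + $2138.44 + $208.63 + $478.00 + $98.28 + $172.45 = $3962.90
Net pay = $9559.94 − $3962.90 = $5597.04

$5597.04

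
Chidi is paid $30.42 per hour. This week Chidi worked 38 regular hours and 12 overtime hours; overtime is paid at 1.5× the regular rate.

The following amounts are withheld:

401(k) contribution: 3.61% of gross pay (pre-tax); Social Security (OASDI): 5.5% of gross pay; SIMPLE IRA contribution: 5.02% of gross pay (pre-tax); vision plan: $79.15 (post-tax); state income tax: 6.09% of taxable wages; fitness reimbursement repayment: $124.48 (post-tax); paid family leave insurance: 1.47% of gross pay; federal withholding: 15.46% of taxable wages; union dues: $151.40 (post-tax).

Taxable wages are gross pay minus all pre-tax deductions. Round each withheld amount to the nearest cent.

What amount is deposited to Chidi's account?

Regular pay: 38 × $30.42 = $1,155.96
Overtime pay: 12 × $30.42 × 1.5 = $547.56
Gross pay = $1,155.96 + $547.56 = $1,703.52
401(k) contribution: $1,703.52 × 0.0361 = $61.50
SIMPLE IRA contribution: $1,703.52 × 0.0502 = $85.52
Pre-tax total = $61.50 + $85.52 = $147.02
Taxable wages = $1,703.52 − $147.02 = $1,556.50
State income tax: $1,556.50 × 0.0609 = $94.79
Federal withholding: $1,556.50 × 0.1546 = $240.63
Paid family leave insurance: $1,703.52 × 0.0147 = $25.04
Social Security (OASDI): $1,703.52 × 0.055 = $93.69
Union dues: $151.40
Fitness reimbursement repayment: $124.48
Vision plan: $79.15
Total deductions = $61.50 + $85.52 + $94.79 + $240.63 + $25.04 + $93.69 + $151.40 + $124.48 + $79.15 = $956.20
Net pay = $1,703.52 − $956.20 = $747.32

$747.32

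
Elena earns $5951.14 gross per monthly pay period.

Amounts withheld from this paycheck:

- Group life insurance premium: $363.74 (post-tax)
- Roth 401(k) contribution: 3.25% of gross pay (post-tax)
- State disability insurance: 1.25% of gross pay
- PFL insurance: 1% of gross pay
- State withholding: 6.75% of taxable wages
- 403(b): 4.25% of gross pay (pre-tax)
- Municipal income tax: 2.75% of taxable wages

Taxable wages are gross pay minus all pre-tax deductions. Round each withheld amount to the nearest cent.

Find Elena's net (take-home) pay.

$4465.84

403(b): $5951.14 × 0.0425 = $252.92
Taxable wages = $5951.14 − $252.92 = $5698.22
Municipal income tax: $5698.22 × 0.0275 = $156.70
State withholding: $5698.22 × 0.0675 = $384.63
State disability insurance: $5951.14 × 0.0125 = $74.39
PFL insurance: $5951.14 × 0.01 = $59.51
Roth 401(k) contribution: $5951.14 × 0.0325 = $193.41
Group life insurance premium: $363.74
Total deductions = $252.92 + $156.70 + $384.63 + $74.39 + $59.51 + $193.41 + $363.74 = $1485.30
Net pay = $5951.14 − $1485.30 = $4465.84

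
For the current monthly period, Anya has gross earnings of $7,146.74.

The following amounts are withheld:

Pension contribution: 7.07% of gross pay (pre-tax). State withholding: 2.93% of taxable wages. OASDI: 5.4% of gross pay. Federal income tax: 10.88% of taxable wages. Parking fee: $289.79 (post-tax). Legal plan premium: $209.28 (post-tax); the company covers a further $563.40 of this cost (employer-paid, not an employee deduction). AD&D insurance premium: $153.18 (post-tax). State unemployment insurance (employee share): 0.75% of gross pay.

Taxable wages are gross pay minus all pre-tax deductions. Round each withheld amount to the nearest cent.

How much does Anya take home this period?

Pension contribution: $7,146.74 × 0.0707 = $505.27
Taxable wages = $7,146.74 − $505.27 = $6,641.47
Federal income tax: $6,641.47 × 0.1088 = $722.59
State withholding: $6,641.47 × 0.0293 = $194.60
OASDI: $7,146.74 × 0.054 = $385.92
State unemployment insurance (employee share): $7,146.74 × 0.0075 = $53.60
AD&D insurance premium: $153.18
Legal plan premium: $209.28
Parking fee: $289.79
(Employer's $563.40 toward legal plan premium is not withheld from the employee.)
Total deductions = $505.27 + $722.59 + $194.60 + $385.92 + $53.60 + $153.18 + $209.28 + $289.79 = $2,514.23
Net pay = $7,146.74 − $2,514.23 = $4,632.51

$4,632.51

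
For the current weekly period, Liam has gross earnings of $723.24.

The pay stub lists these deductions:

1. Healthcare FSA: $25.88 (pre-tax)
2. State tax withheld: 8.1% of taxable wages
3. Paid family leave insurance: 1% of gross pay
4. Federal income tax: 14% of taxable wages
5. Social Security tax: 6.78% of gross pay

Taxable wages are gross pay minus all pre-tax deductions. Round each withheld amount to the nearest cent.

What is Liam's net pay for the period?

Healthcare FSA: $25.88
Taxable wages = $723.24 − $25.88 = $697.36
Federal income tax: $697.36 × 0.14 = $97.63
State tax withheld: $697.36 × 0.081 = $56.49
Paid family leave insurance: $723.24 × 0.01 = $7.23
Social Security tax: $723.24 × 0.0678 = $49.04
Total deductions = $25.88 + $97.63 + $56.49 + $7.23 + $49.04 = $236.27
Net pay = $723.24 − $236.27 = $486.97

$486.97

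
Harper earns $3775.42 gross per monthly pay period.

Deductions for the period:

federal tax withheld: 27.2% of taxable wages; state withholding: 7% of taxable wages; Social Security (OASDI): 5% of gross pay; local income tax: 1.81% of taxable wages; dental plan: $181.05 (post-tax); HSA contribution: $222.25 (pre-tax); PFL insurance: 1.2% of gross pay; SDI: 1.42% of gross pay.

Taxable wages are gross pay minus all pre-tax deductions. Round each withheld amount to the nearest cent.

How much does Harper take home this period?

$1804.94

HSA contribution: $222.25
Taxable wages = $3775.42 − $222.25 = $3553.17
Local income tax: $3553.17 × 0.0181 = $64.31
Federal tax withheld: $3553.17 × 0.272 = $966.46
State withholding: $3553.17 × 0.07 = $248.72
SDI: $3775.42 × 0.0142 = $53.61
PFL insurance: $3775.42 × 0.012 = $45.31
Social Security (OASDI): $3775.42 × 0.05 = $188.77
Dental plan: $181.05
Total deductions = $222.25 + $64.31 + $966.46 + $248.72 + $53.61 + $45.31 + $188.77 + $181.05 = $1970.48
Net pay = $3775.42 − $1970.48 = $1804.94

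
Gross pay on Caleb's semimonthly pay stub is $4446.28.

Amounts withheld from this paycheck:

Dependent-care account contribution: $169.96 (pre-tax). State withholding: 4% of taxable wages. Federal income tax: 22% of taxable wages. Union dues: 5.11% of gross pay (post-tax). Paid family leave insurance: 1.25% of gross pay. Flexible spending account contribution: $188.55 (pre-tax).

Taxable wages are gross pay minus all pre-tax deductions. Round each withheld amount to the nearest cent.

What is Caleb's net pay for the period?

$2742.17

Flexible spending account contribution: $188.55
Dependent-care account contribution: $169.96
Pre-tax total = $188.55 + $169.96 = $358.51
Taxable wages = $4446.28 − $358.51 = $4087.77
Federal income tax: $4087.77 × 0.22 = $899.31
State withholding: $4087.77 × 0.04 = $163.51
Paid family leave insurance: $4446.28 × 0.0125 = $55.58
Union dues: $4446.28 × 0.0511 = $227.20
Total deductions = $188.55 + $169.96 + $899.31 + $163.51 + $55.58 + $227.20 = $1704.11
Net pay = $4446.28 − $1704.11 = $2742.17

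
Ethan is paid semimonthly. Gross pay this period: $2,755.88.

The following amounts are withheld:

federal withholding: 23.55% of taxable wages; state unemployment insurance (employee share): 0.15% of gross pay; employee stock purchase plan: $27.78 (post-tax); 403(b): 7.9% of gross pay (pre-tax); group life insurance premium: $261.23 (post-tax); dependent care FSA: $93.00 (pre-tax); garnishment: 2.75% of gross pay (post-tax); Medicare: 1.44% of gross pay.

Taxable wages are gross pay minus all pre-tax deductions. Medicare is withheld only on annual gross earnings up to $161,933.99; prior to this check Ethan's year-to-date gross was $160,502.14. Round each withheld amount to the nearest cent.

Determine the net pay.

$1,479.78

Dependent care FSA: $93.00
403(b): $2,755.88 × 0.079 = $217.71
Pre-tax total = $93.00 + $217.71 = $310.71
Taxable wages = $2,755.88 − $310.71 = $2,445.17
Federal withholding: $2,445.17 × 0.2355 = $575.84
State unemployment insurance (employee share): $2,755.88 × 0.0015 = $4.13
Medicare: only $161,933.99 − $160,502.14 = $1,431.85 of this check is subject → $1,431.85 × 0.0144 = $20.62
Garnishment: $2,755.88 × 0.0275 = $75.79
Group life insurance premium: $261.23
Employee stock purchase plan: $27.78
Total deductions = $93.00 + $217.71 + $575.84 + $4.13 + $20.62 + $75.79 + $261.23 + $27.78 = $1,276.10
Net pay = $2,755.88 − $1,276.10 = $1,479.78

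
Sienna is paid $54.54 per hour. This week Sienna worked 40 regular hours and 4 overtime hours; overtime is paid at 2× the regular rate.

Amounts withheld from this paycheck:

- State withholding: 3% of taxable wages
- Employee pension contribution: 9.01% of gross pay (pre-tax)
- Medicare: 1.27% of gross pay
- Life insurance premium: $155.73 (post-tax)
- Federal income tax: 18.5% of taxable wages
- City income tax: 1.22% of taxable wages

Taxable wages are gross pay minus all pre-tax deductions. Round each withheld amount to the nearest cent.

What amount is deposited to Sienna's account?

Regular pay: 40 × $54.54 = $2,181.60
Overtime pay: 4 × $54.54 × 2 = $436.32
Gross pay = $2,181.60 + $436.32 = $2,617.92
Employee pension contribution: $2,617.92 × 0.0901 = $235.87
Taxable wages = $2,617.92 − $235.87 = $2,382.05
State withholding: $2,382.05 × 0.03 = $71.46
City income tax: $2,382.05 × 0.0122 = $29.06
Federal income tax: $2,382.05 × 0.185 = $440.68
Medicare: $2,617.92 × 0.0127 = $33.25
Life insurance premium: $155.73
Total deductions = $235.87 + $71.46 + $29.06 + $440.68 + $33.25 + $155.73 = $966.05
Net pay = $2,617.92 − $966.05 = $1,651.87

$1,651.87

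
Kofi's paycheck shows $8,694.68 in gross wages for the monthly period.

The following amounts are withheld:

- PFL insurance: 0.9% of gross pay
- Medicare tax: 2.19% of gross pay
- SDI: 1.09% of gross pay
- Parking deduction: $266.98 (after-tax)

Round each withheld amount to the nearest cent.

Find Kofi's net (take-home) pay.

$8,064.27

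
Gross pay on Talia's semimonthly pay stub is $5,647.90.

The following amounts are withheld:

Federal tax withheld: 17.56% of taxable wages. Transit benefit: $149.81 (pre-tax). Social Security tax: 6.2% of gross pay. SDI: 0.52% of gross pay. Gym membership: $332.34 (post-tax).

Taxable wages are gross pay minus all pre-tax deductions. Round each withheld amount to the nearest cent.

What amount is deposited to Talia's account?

Transit benefit: $149.81
Taxable wages = $5,647.90 − $149.81 = $5,498.09
Federal tax withheld: $5,498.09 × 0.1756 = $965.46
SDI: $5,647.90 × 0.0052 = $29.37
Social Security tax: $5,647.90 × 0.062 = $350.17
Gym membership: $332.34
Total deductions = $149.81 + $965.46 + $29.37 + $350.17 + $332.34 = $1,827.15
Net pay = $5,647.90 − $1,827.15 = $3,820.75

$3,820.75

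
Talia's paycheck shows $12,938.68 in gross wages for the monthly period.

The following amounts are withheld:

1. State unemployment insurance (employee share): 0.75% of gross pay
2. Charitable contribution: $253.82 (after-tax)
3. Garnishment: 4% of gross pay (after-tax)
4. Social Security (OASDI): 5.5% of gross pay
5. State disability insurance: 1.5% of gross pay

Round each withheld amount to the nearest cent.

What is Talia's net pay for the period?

State unemployment insurance (employee share): $12,938.68 × 0.0075 = $97.04
State disability insurance: $12,938.68 × 0.015 = $194.08
Social Security (OASDI): $12,938.68 × 0.055 = $711.63
Charitable contribution: $253.82
Garnishment: $12,938.68 × 0.04 = $517.55
Total deductions = $97.04 + $194.08 + $711.63 + $253.82 + $517.55 = $1,774.12
Net pay = $12,938.68 − $1,774.12 = $11,164.56

$11,164.56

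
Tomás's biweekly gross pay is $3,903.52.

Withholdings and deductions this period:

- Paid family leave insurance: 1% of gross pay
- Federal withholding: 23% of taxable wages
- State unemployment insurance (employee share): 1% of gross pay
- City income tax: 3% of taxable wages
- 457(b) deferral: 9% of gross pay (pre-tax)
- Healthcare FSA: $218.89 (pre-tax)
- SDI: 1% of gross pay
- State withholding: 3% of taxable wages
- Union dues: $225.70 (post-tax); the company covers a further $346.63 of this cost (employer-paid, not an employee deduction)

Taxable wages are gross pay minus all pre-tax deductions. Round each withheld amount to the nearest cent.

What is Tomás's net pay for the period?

Healthcare FSA: $218.89
457(b) deferral: $3,903.52 × 0.09 = $351.32
Pre-tax total = $218.89 + $351.32 = $570.21
Taxable wages = $3,903.52 − $570.21 = $3,333.31
Federal withholding: $3,333.31 × 0.23 = $766.66
City income tax: $3,333.31 × 0.03 = $100.00
State withholding: $3,333.31 × 0.03 = $100.00
State unemployment insurance (employee share): $3,903.52 × 0.01 = $39.04
SDI: $3,903.52 × 0.01 = $39.04
Paid family leave insurance: $3,903.52 × 0.01 = $39.04
Union dues: $225.70
(Employer's $346.63 toward union dues is not withheld from the employee.)
Total deductions = $218.89 + $351.32 + $766.66 + $100.00 + $100.00 + $39.04 + $39.04 + $39.04 + $225.70 = $1,879.69
Net pay = $3,903.52 − $1,879.69 = $2,023.83

$2,023.83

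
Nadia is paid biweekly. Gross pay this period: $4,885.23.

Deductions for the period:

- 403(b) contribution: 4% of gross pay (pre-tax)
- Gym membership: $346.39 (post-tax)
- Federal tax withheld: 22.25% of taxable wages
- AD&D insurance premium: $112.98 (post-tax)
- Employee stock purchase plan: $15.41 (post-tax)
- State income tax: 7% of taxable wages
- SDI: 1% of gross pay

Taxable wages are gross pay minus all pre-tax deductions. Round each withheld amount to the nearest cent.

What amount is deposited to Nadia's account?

$2,794.42

403(b) contribution: $4,885.23 × 0.04 = $195.41
Taxable wages = $4,885.23 − $195.41 = $4,689.82
Federal tax withheld: $4,689.82 × 0.2225 = $1,043.48
State income tax: $4,689.82 × 0.07 = $328.29
SDI: $4,885.23 × 0.01 = $48.85
AD&D insurance premium: $112.98
Employee stock purchase plan: $15.41
Gym membership: $346.39
Total deductions = $195.41 + $1,043.48 + $328.29 + $48.85 + $112.98 + $15.41 + $346.39 = $2,090.81
Net pay = $4,885.23 − $2,090.81 = $2,794.42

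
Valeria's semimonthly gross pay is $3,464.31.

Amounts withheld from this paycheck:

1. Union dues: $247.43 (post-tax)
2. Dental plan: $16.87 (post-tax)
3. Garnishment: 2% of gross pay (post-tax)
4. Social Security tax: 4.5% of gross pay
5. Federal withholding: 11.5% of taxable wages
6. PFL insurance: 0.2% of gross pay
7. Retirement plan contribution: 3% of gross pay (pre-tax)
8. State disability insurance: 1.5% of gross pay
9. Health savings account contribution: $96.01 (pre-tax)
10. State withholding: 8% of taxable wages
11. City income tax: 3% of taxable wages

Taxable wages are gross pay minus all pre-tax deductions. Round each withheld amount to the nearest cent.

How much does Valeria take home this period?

$1,981.52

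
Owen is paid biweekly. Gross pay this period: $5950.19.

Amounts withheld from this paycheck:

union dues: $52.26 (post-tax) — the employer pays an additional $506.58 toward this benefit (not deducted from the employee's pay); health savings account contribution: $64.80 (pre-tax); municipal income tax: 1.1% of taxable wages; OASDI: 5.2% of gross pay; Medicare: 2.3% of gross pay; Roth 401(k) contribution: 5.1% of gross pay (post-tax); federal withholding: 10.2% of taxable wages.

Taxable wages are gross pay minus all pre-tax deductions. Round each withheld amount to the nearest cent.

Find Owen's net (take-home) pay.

$4418.36

Health savings account contribution: $64.80
Taxable wages = $5950.19 − $64.80 = $5885.39
Federal withholding: $5885.39 × 0.102 = $600.31
Municipal income tax: $5885.39 × 0.011 = $64.74
OASDI: $5950.19 × 0.052 = $309.41
Medicare: $5950.19 × 0.023 = $136.85
Roth 401(k) contribution: $5950.19 × 0.051 = $303.46
Union dues: $52.26
(Employer's $506.58 toward union dues is not withheld from the employee.)
Total deductions = $64.80 + $600.31 + $64.74 + $309.41 + $136.85 + $303.46 + $52.26 = $1531.83
Net pay = $5950.19 − $1531.83 = $4418.36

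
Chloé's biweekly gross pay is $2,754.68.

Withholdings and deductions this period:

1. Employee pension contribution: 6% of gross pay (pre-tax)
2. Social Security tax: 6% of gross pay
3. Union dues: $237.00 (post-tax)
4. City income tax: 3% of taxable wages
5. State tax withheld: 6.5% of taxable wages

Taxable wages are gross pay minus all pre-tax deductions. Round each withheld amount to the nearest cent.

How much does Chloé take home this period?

Employee pension contribution: $2,754.68 × 0.06 = $165.28
Taxable wages = $2,754.68 − $165.28 = $2,589.40
City income tax: $2,589.40 × 0.03 = $77.68
State tax withheld: $2,589.40 × 0.065 = $168.31
Social Security tax: $2,754.68 × 0.06 = $165.28
Union dues: $237.00
Total deductions = $165.28 + $77.68 + $168.31 + $165.28 + $237.00 = $813.55
Net pay = $2,754.68 − $813.55 = $1,941.13

$1,941.13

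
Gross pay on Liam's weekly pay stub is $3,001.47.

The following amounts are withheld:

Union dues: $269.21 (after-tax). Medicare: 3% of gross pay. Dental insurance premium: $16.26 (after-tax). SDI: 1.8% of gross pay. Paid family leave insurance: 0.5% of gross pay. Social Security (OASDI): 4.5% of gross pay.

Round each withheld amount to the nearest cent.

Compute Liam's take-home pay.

Medicare: $3,001.47 × 0.03 = $90.04
Paid family leave insurance: $3,001.47 × 0.005 = $15.01
Social Security (OASDI): $3,001.47 × 0.045 = $135.07
SDI: $3,001.47 × 0.018 = $54.03
Dental insurance premium: $16.26
Union dues: $269.21
Total deductions = $90.04 + $15.01 + $135.07 + $54.03 + $16.26 + $269.21 = $579.62
Net pay = $3,001.47 − $579.62 = $2,421.85

$2,421.85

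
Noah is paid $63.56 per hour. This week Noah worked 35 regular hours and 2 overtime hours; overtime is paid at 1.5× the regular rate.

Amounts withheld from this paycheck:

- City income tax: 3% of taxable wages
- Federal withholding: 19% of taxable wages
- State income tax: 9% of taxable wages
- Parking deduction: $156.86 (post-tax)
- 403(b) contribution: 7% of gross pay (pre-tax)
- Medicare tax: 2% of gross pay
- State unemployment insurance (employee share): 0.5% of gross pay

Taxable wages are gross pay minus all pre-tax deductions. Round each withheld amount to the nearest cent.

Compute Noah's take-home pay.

$1,332.63

Regular pay: 35 × $63.56 = $2,224.60
Overtime pay: 2 × $63.56 × 1.5 = $190.68
Gross pay = $2,224.60 + $190.68 = $2,415.28
403(b) contribution: $2,415.28 × 0.07 = $169.07
Taxable wages = $2,415.28 − $169.07 = $2,246.21
City income tax: $2,246.21 × 0.03 = $67.39
State income tax: $2,246.21 × 0.09 = $202.16
Federal withholding: $2,246.21 × 0.19 = $426.78
Medicare tax: $2,415.28 × 0.02 = $48.31
State unemployment insurance (employee share): $2,415.28 × 0.005 = $12.08
Parking deduction: $156.86
Total deductions = $169.07 + $67.39 + $202.16 + $426.78 + $48.31 + $12.08 + $156.86 = $1,082.65
Net pay = $2,415.28 − $1,082.65 = $1,332.63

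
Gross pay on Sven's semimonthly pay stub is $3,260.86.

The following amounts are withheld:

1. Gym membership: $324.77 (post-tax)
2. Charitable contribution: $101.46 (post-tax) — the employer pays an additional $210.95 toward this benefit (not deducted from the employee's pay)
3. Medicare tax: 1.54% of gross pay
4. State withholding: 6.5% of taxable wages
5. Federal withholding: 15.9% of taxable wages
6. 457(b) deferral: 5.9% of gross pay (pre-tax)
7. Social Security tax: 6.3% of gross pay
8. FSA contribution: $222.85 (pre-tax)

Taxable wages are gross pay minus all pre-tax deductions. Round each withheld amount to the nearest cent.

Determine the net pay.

FSA contribution: $222.85
457(b) deferral: $3,260.86 × 0.059 = $192.39
Pre-tax total = $222.85 + $192.39 = $415.24
Taxable wages = $3,260.86 − $415.24 = $2,845.62
Federal withholding: $2,845.62 × 0.159 = $452.45
State withholding: $2,845.62 × 0.065 = $184.97
Medicare tax: $3,260.86 × 0.0154 = $50.22
Social Security tax: $3,260.86 × 0.063 = $205.43
Gym membership: $324.77
Charitable contribution: $101.46
(Employer's $210.95 toward charitable contribution is not withheld from the employee.)
Total deductions = $222.85 + $192.39 + $452.45 + $184.97 + $50.22 + $205.43 + $324.77 + $101.46 = $1,734.54
Net pay = $3,260.86 − $1,734.54 = $1,526.32

$1,526.32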